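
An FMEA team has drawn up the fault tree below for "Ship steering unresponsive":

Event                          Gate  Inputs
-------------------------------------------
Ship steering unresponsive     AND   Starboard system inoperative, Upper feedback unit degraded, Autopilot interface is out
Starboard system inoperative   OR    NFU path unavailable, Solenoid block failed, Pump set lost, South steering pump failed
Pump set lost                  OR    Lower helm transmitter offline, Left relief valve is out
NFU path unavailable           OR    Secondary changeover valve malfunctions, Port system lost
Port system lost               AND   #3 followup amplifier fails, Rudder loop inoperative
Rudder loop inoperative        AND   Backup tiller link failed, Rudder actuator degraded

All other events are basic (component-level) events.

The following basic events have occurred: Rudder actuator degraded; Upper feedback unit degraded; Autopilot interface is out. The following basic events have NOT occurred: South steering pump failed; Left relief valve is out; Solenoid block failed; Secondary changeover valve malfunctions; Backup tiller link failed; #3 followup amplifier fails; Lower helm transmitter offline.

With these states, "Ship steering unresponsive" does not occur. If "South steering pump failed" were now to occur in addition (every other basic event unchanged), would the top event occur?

Counterfactual: set "South steering pump failed" to occurred.
Rudder loop inoperative [AND]: Backup tiller link failed=not, Rudder actuator degraded=occurs → not all inputs occur → does not occur.
Port system lost [AND]: #3 followup amplifier fails=not, Rudder loop inoperative=not → not all inputs occur → does not occur.
NFU path unavailable [OR]: Secondary changeover valve malfunctions=not, Port system lost=not → no input occurs → does not occur.
Pump set lost [OR]: Lower helm transmitter offline=not, Left relief valve is out=not → no input occurs → does not occur.
Starboard system inoperative [OR]: NFU path unavailable=not, Solenoid block failed=not, Pump set lost=not, South steering pump failed=occurs → at least one input occurs → occurs.
Ship steering unresponsive [AND]: Starboard system inoperative=occurs, Upper feedback unit degraded=occurs, Autopilot interface is out=occurs → all inputs occur → occurs.

Yes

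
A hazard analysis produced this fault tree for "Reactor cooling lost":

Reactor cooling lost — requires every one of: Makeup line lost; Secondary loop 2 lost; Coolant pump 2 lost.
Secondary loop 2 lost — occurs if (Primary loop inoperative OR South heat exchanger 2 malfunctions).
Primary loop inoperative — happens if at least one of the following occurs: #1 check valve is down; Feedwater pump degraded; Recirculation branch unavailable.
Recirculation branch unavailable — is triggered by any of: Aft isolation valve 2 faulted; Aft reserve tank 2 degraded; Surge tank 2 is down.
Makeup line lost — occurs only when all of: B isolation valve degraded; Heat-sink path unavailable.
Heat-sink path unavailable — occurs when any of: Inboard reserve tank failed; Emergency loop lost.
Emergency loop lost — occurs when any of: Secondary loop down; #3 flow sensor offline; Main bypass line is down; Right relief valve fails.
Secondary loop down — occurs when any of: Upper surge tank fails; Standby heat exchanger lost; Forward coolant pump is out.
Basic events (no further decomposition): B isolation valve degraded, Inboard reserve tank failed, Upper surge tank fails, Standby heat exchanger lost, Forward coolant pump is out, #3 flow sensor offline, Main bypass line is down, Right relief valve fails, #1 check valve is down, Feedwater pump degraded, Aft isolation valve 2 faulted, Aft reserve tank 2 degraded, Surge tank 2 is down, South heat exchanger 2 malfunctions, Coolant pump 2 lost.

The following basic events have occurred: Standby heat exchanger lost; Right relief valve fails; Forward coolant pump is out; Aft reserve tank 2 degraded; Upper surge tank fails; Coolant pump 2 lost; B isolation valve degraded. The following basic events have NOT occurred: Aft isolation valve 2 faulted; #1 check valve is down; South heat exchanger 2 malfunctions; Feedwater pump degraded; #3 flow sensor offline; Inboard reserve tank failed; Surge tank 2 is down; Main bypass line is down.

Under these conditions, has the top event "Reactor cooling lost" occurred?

Yes

Secondary loop down [OR]: Upper surge tank fails=occurs, Standby heat exchanger lost=occurs, Forward coolant pump is out=occurs → at least one input occurs → occurs.
Emergency loop lost [OR]: Secondary loop down=occurs, #3 flow sensor offline=not, Main bypass line is down=not, Right relief valve fails=occurs → at least one input occurs → occurs.
Heat-sink path unavailable [OR]: Inboard reserve tank failed=not, Emergency loop lost=occurs → at least one input occurs → occurs.
Makeup line lost [AND]: B isolation valve degraded=occurs, Heat-sink path unavailable=occurs → all inputs occur → occurs.
Recirculation branch unavailable [OR]: Aft isolation valve 2 faulted=not, Aft reserve tank 2 degraded=occurs, Surge tank 2 is down=not → at least one input occurs → occurs.
Primary loop inoperative [OR]: #1 check valve is down=not, Feedwater pump degraded=not, Recirculation branch unavailable=occurs → at least one input occurs → occurs.
Secondary loop 2 lost [OR]: Primary loop inoperative=occurs, South heat exchanger 2 malfunctions=not → at least one input occurs → occurs.
Reactor cooling lost [AND]: Makeup line lost=occurs, Secondary loop 2 lost=occurs, Coolant pump 2 lost=occurs → all inputs occur → occurs.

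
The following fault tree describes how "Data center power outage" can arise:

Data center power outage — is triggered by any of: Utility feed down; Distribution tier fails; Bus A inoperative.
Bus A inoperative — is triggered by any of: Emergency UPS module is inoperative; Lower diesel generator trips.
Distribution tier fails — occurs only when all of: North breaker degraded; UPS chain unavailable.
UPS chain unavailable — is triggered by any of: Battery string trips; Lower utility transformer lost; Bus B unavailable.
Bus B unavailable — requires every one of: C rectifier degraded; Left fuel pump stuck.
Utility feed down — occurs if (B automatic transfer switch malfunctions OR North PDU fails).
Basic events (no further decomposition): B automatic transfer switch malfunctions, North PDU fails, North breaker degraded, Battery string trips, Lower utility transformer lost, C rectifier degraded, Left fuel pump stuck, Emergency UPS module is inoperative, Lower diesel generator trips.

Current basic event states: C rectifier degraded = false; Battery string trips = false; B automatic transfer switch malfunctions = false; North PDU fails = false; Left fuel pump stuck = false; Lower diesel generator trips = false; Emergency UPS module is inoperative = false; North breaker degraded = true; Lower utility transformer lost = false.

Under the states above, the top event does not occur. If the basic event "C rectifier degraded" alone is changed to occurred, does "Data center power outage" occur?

No

Counterfactual: set "C rectifier degraded" to occurred.
Utility feed down [OR]: B automatic transfer switch malfunctions=not, North PDU fails=not → no input occurs → does not occur.
Bus B unavailable [AND]: C rectifier degraded=occurs, Left fuel pump stuck=not → not all inputs occur → does not occur.
UPS chain unavailable [OR]: Battery string trips=not, Lower utility transformer lost=not, Bus B unavailable=not → no input occurs → does not occur.
Distribution tier fails [AND]: North breaker degraded=occurs, UPS chain unavailable=not → not all inputs occur → does not occur.
Bus A inoperative [OR]: Emergency UPS module is inoperative=not, Lower diesel generator trips=not → no input occurs → does not occur.
Data center power outage [OR]: Utility feed down=not, Distribution tier fails=not, Bus A inoperative=not → no input occurs → does not occur.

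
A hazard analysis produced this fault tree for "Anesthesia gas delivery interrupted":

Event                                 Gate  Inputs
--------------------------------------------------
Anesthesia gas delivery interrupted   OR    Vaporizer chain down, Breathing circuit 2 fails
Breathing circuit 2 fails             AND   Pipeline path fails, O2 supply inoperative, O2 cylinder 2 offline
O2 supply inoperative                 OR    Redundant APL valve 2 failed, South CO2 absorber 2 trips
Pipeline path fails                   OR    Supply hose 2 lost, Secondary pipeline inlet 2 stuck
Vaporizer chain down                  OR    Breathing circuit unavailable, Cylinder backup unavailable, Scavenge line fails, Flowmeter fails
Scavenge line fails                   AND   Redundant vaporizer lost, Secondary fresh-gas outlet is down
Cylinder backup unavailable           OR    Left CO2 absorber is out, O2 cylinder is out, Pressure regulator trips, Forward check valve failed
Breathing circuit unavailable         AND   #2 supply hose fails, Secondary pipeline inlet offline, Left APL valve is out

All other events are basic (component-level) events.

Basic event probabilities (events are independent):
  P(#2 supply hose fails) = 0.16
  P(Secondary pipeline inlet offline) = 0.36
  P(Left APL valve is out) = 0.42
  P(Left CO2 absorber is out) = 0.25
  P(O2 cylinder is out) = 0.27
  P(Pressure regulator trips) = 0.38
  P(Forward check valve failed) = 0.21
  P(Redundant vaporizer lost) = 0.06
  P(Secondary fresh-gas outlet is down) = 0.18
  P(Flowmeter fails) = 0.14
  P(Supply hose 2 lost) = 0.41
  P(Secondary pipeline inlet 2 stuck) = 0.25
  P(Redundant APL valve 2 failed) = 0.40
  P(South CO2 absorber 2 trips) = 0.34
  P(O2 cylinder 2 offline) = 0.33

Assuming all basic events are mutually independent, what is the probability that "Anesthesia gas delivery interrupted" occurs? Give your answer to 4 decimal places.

P(Breathing circuit unavailable) [AND] = 0.16 × 0.36 × 0.42 = 0.024192
P(Cylinder backup unavailable) [OR] = 1 − (1−0.25) × (1−0.27) × (1−0.38) × (1−0.21) = 0.731835
P(Scavenge line fails) [AND] = 0.06 × 0.18 = 0.010800
P(Vaporizer chain down) [OR] = 1 − (1−0.024192) × (1−0.731835) × (1−0.010800) × (1−0.14) = 0.777388
P(Pipeline path fails) [OR] = 1 − (1−0.41) × (1−0.25) = 0.557500
P(O2 supply inoperative) [OR] = 1 − (1−0.40) × (1−0.34) = 0.604000
P(Breathing circuit 2 fails) [AND] = 0.557500 × 0.604000 × 0.33 = 0.111121
P(Anesthesia gas delivery interrupted) [OR] = 1 − (1−0.777388) × (1−0.111121) = 0.802125
Rounded to 4 decimal places: P(Anesthesia gas delivery interrupted) ≈ 0.8021.

0.8021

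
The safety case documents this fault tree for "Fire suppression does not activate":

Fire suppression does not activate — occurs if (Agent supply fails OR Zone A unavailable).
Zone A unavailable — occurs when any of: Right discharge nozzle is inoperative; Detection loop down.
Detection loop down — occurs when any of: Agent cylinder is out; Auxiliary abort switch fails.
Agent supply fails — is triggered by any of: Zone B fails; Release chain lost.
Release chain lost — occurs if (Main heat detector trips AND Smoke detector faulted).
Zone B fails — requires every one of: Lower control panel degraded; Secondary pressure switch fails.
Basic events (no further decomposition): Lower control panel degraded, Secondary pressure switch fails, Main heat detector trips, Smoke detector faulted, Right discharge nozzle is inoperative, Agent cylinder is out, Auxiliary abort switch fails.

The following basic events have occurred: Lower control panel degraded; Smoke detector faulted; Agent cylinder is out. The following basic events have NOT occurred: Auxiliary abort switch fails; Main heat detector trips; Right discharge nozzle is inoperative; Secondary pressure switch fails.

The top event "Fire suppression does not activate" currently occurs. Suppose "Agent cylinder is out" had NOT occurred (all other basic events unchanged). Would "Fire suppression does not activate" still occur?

No

Counterfactual: set "Agent cylinder is out" to not occurred.
Zone B fails [AND]: Lower control panel degraded=occurs, Secondary pressure switch fails=not → not all inputs occur → does not occur.
Release chain lost [AND]: Main heat detector trips=not, Smoke detector faulted=occurs → not all inputs occur → does not occur.
Agent supply fails [OR]: Zone B fails=not, Release chain lost=not → no input occurs → does not occur.
Detection loop down [OR]: Agent cylinder is out=not, Auxiliary abort switch fails=not → no input occurs → does not occur.
Zone A unavailable [OR]: Right discharge nozzle is inoperative=not, Detection loop down=not → no input occurs → does not occur.
Fire suppression does not activate [OR]: Agent supply fails=not, Zone A unavailable=not → no input occurs → does not occur.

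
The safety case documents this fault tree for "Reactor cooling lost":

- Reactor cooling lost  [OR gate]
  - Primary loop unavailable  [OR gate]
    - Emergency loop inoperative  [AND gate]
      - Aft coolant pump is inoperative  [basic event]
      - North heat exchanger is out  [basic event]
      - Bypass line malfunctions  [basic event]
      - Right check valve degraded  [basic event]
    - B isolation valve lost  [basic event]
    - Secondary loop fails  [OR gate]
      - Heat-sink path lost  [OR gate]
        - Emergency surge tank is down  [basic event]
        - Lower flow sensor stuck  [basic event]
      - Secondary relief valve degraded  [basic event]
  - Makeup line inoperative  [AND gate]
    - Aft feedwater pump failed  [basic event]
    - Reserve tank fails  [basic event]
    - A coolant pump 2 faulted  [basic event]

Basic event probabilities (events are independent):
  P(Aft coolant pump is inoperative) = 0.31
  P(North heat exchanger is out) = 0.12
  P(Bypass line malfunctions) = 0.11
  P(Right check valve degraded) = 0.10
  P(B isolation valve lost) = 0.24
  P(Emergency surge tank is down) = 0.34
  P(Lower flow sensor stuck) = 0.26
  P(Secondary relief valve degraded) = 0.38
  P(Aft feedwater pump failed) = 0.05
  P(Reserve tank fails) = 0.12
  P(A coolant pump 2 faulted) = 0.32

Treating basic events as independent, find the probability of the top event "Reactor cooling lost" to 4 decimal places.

0.7704

P(Emergency loop inoperative) [AND] = 0.31 × 0.12 × 0.11 × 0.10 = 0.000409
P(Heat-sink path lost) [OR] = 1 − (1−0.34) × (1−0.26) = 0.511600
P(Secondary loop fails) [OR] = 1 − (1−0.511600) × (1−0.38) = 0.697192
P(Primary loop unavailable) [OR] = 1 − (1−0.000409) × (1−0.24) × (1−0.697192) = 0.769960
P(Makeup line inoperative) [AND] = 0.05 × 0.12 × 0.32 = 0.001920
P(Reactor cooling lost) [OR] = 1 − (1−0.769960) × (1−0.001920) = 0.770402
Rounded to 4 decimal places: P(Reactor cooling lost) ≈ 0.7704.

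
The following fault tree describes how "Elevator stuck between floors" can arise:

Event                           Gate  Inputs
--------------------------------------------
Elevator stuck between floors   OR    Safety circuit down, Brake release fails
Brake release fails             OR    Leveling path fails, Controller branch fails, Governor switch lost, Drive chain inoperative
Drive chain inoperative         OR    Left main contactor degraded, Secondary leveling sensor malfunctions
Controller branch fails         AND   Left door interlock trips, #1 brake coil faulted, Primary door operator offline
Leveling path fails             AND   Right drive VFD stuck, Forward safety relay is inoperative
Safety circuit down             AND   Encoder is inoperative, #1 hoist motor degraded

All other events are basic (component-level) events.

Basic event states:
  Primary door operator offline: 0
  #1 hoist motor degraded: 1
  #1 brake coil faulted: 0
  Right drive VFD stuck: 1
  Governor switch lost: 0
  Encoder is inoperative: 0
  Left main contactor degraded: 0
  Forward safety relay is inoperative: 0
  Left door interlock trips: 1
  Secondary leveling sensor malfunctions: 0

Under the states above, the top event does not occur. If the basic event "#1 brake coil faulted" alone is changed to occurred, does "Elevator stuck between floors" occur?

Counterfactual: set "#1 brake coil faulted" to occurred.
Safety circuit down [AND]: Encoder is inoperative=not, #1 hoist motor degraded=occurs → not all inputs occur → does not occur.
Leveling path fails [AND]: Right drive VFD stuck=occurs, Forward safety relay is inoperative=not → not all inputs occur → does not occur.
Controller branch fails [AND]: Left door interlock trips=occurs, #1 brake coil faulted=occurs, Primary door operator offline=not → not all inputs occur → does not occur.
Drive chain inoperative [OR]: Left main contactor degraded=not, Secondary leveling sensor malfunctions=not → no input occurs → does not occur.
Brake release fails [OR]: Leveling path fails=not, Controller branch fails=not, Governor switch lost=not, Drive chain inoperative=not → no input occurs → does not occur.
Elevator stuck between floors [OR]: Safety circuit down=not, Brake release fails=not → no input occurs → does not occur.

No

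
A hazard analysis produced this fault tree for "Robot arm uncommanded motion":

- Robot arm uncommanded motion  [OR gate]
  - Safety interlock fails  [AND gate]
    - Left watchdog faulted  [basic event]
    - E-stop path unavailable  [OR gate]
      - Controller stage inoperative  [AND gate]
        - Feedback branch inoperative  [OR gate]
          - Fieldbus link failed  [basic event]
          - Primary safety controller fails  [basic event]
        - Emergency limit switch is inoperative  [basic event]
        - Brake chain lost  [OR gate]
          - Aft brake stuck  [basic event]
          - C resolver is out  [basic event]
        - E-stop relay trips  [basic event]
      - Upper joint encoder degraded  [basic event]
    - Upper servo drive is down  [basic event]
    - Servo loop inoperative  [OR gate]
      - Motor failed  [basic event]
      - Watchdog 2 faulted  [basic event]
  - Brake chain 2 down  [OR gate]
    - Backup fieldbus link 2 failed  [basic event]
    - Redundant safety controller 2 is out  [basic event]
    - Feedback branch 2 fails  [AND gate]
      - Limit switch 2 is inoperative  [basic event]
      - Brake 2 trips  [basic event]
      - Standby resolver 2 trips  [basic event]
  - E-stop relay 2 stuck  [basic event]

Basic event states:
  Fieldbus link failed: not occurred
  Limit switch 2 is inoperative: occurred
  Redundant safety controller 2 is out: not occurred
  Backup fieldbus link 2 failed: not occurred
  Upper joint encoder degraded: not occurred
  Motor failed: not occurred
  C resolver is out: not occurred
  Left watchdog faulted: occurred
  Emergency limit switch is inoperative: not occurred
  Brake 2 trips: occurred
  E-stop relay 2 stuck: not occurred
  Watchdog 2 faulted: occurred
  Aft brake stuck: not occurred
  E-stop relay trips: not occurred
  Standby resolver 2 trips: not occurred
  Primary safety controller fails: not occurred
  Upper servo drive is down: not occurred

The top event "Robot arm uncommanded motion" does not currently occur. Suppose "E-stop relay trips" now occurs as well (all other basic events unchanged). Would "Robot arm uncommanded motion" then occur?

No

Counterfactual: set "E-stop relay trips" to occurred.
Feedback branch inoperative [OR]: Fieldbus link failed=not, Primary safety controller fails=not → no input occurs → does not occur.
Brake chain lost [OR]: Aft brake stuck=not, C resolver is out=not → no input occurs → does not occur.
Controller stage inoperative [AND]: Feedback branch inoperative=not, Emergency limit switch is inoperative=not, Brake chain lost=not, E-stop relay trips=occurs → not all inputs occur → does not occur.
E-stop path unavailable [OR]: Controller stage inoperative=not, Upper joint encoder degraded=not → no input occurs → does not occur.
Servo loop inoperative [OR]: Motor failed=not, Watchdog 2 faulted=occurs → at least one input occurs → occurs.
Safety interlock fails [AND]: Left watchdog faulted=occurs, E-stop path unavailable=not, Upper servo drive is down=not, Servo loop inoperative=occurs → not all inputs occur → does not occur.
Feedback branch 2 fails [AND]: Limit switch 2 is inoperative=occurs, Brake 2 trips=occurs, Standby resolver 2 trips=not → not all inputs occur → does not occur.
Brake chain 2 down [OR]: Backup fieldbus link 2 failed=not, Redundant safety controller 2 is out=not, Feedback branch 2 fails=not → no input occurs → does not occur.
Robot arm uncommanded motion [OR]: Safety interlock fails=not, Brake chain 2 down=not, E-stop relay 2 stuck=not → no input occurs → does not occur.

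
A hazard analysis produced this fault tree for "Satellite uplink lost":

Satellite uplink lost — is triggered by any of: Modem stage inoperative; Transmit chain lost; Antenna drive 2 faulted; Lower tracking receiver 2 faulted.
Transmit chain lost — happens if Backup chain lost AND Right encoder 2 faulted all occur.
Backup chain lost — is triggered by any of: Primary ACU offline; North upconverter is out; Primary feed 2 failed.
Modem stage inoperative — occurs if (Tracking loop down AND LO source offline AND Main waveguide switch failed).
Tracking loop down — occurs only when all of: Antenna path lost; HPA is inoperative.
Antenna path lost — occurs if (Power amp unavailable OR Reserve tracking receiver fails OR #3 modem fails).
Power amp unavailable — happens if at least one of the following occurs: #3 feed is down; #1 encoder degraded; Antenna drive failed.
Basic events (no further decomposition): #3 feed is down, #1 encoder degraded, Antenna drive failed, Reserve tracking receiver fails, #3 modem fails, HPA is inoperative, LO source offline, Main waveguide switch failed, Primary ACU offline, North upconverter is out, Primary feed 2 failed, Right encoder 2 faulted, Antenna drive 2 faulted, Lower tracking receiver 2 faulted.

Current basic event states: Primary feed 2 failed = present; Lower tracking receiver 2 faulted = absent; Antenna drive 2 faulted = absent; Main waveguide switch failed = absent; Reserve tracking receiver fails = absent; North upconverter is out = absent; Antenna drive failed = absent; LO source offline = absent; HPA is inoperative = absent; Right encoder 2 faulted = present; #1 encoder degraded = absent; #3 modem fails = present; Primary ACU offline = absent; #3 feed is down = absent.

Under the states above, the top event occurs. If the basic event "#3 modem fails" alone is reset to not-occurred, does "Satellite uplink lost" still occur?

Yes

Counterfactual: set "#3 modem fails" to not occurred.
Power amp unavailable [OR]: #3 feed is down=not, #1 encoder degraded=not, Antenna drive failed=not → no input occurs → does not occur.
Antenna path lost [OR]: Power amp unavailable=not, Reserve tracking receiver fails=not, #3 modem fails=not → no input occurs → does not occur.
Tracking loop down [AND]: Antenna path lost=not, HPA is inoperative=not → not all inputs occur → does not occur.
Modem stage inoperative [AND]: Tracking loop down=not, LO source offline=not, Main waveguide switch failed=not → not all inputs occur → does not occur.
Backup chain lost [OR]: Primary ACU offline=not, North upconverter is out=not, Primary feed 2 failed=occurs → at least one input occurs → occurs.
Transmit chain lost [AND]: Backup chain lost=occurs, Right encoder 2 faulted=occurs → all inputs occur → occurs.
Satellite uplink lost [OR]: Modem stage inoperative=not, Transmit chain lost=occurs, Antenna drive 2 faulted=not, Lower tracking receiver 2 faulted=not → at least one input occurs → occurs.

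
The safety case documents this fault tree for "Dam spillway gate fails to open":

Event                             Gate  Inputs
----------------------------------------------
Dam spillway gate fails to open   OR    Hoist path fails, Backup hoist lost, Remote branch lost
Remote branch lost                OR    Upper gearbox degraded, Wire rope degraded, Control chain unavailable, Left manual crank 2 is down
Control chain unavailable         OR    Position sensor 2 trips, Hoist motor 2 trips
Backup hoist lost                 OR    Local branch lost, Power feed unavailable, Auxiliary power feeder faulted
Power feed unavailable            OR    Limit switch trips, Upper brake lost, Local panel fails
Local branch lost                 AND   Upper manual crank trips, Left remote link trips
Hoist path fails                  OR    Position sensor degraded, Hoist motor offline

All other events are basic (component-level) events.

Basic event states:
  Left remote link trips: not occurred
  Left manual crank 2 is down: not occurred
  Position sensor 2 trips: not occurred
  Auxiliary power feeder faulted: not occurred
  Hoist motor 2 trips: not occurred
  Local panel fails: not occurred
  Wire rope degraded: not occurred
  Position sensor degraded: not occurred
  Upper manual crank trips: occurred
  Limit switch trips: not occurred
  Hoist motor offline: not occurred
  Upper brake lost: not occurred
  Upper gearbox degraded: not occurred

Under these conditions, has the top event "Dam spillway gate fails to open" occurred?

No

Hoist path fails [OR]: Position sensor degraded=not, Hoist motor offline=not → no input occurs → does not occur.
Local branch lost [AND]: Upper manual crank trips=occurs, Left remote link trips=not → not all inputs occur → does not occur.
Power feed unavailable [OR]: Limit switch trips=not, Upper brake lost=not, Local panel fails=not → no input occurs → does not occur.
Backup hoist lost [OR]: Local branch lost=not, Power feed unavailable=not, Auxiliary power feeder faulted=not → no input occurs → does not occur.
Control chain unavailable [OR]: Position sensor 2 trips=not, Hoist motor 2 trips=not → no input occurs → does not occur.
Remote branch lost [OR]: Upper gearbox degraded=not, Wire rope degraded=not, Control chain unavailable=not, Left manual crank 2 is down=not → no input occurs → does not occur.
Dam spillway gate fails to open [OR]: Hoist path fails=not, Backup hoist lost=not, Remote branch lost=not → no input occurs → does not occur.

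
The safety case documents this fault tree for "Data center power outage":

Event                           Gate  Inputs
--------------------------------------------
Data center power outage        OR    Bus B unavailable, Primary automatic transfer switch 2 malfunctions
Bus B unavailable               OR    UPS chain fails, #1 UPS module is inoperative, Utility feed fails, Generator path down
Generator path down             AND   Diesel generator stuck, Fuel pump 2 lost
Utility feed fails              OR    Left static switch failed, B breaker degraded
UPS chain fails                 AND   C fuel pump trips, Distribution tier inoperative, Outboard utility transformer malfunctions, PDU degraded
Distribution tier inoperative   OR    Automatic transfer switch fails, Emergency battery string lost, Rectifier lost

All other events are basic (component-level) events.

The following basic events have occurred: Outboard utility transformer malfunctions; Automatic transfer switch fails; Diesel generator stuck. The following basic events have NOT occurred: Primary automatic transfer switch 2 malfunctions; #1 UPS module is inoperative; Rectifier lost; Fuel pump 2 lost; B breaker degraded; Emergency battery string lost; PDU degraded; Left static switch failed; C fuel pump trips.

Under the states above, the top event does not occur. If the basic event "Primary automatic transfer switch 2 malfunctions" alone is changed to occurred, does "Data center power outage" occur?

Yes

Counterfactual: set "Primary automatic transfer switch 2 malfunctions" to occurred.
Distribution tier inoperative [OR]: Automatic transfer switch fails=occurs, Emergency battery string lost=not, Rectifier lost=not → at least one input occurs → occurs.
UPS chain fails [AND]: C fuel pump trips=not, Distribution tier inoperative=occurs, Outboard utility transformer malfunctions=occurs, PDU degraded=not → not all inputs occur → does not occur.
Utility feed fails [OR]: Left static switch failed=not, B breaker degraded=not → no input occurs → does not occur.
Generator path down [AND]: Diesel generator stuck=occurs, Fuel pump 2 lost=not → not all inputs occur → does not occur.
Bus B unavailable [OR]: UPS chain fails=not, #1 UPS module is inoperative=not, Utility feed fails=not, Generator path down=not → no input occurs → does not occur.
Data center power outage [OR]: Bus B unavailable=not, Primary automatic transfer switch 2 malfunctions=occurs → at least one input occurs → occurs.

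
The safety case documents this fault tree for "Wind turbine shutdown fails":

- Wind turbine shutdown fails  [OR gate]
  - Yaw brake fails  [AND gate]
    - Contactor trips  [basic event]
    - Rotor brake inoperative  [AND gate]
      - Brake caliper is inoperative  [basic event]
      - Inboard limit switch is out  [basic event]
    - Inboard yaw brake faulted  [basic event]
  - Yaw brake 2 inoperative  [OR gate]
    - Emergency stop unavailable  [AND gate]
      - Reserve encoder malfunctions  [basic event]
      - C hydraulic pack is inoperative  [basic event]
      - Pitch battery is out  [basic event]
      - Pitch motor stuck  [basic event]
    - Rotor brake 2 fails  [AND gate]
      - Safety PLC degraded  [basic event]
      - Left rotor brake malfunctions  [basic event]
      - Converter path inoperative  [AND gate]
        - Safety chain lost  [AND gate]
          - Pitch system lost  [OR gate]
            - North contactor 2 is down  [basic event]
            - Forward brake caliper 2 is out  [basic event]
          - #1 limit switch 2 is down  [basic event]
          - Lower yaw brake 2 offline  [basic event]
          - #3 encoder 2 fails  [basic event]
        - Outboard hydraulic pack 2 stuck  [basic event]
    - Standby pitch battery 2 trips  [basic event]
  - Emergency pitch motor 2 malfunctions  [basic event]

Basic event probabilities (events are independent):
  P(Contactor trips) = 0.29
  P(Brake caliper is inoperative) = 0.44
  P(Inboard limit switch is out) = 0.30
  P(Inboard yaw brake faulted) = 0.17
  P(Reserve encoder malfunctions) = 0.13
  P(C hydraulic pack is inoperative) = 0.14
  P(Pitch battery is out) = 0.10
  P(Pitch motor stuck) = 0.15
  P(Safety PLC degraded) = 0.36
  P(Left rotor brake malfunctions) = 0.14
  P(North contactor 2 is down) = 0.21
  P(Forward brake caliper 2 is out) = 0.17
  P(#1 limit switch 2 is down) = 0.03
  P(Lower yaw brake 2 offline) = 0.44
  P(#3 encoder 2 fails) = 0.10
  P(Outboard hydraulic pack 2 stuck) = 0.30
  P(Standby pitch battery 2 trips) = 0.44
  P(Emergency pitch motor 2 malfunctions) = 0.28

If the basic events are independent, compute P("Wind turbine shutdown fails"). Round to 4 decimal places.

P(Rotor brake inoperative) [AND] = 0.44 × 0.30 = 0.132000
P(Yaw brake fails) [AND] = 0.29 × 0.132000 × 0.17 = 0.006508
P(Emergency stop unavailable) [AND] = 0.13 × 0.14 × 0.10 × 0.15 = 0.000273
P(Pitch system lost) [OR] = 1 − (1−0.21) × (1−0.17) = 0.344300
P(Safety chain lost) [AND] = 0.344300 × 0.03 × 0.44 × 0.10 = 0.000454
P(Converter path inoperative) [AND] = 0.000454 × 0.30 = 0.000136
P(Rotor brake 2 fails) [AND] = 0.36 × 0.14 × 0.000136 = 0.000007
P(Yaw brake 2 inoperative) [OR] = 1 − (1−0.000273) × (1−0.000007) × (1−0.44) = 0.440157
P(Wind turbine shutdown fails) [OR] = 1 − (1−0.006508) × (1−0.440157) × (1−0.28) = 0.599536
Rounded to 4 decimal places: P(Wind turbine shutdown fails) ≈ 0.5995.

0.5995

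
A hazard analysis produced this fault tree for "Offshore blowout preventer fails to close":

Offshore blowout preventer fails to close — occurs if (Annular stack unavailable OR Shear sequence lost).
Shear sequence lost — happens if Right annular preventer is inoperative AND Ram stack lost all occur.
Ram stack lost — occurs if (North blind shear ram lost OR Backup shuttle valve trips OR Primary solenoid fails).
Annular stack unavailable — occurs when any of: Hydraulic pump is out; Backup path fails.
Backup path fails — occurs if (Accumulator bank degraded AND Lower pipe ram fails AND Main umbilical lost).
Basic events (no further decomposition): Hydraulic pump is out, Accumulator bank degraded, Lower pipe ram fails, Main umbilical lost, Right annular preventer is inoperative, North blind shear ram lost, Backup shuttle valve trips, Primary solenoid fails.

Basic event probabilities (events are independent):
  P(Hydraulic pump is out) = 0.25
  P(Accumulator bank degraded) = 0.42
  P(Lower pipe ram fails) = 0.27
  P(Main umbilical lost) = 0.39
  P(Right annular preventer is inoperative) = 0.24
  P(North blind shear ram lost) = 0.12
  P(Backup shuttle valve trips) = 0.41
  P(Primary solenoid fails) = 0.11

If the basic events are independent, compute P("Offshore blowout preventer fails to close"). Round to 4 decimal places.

P(Backup path fails) [AND] = 0.42 × 0.27 × 0.39 = 0.044226
P(Annular stack unavailable) [OR] = 1 − (1−0.25) × (1−0.044226) = 0.283170
P(Ram stack lost) [OR] = 1 − (1−0.12) × (1−0.41) × (1−0.11) = 0.537912
P(Shear sequence lost) [AND] = 0.24 × 0.537912 = 0.129099
P(Offshore blowout preventer fails to close) [OR] = 1 − (1−0.283170) × (1−0.129099) = 0.375712
Rounded to 4 decimal places: P(Offshore blowout preventer fails to close) ≈ 0.3757.

0.3757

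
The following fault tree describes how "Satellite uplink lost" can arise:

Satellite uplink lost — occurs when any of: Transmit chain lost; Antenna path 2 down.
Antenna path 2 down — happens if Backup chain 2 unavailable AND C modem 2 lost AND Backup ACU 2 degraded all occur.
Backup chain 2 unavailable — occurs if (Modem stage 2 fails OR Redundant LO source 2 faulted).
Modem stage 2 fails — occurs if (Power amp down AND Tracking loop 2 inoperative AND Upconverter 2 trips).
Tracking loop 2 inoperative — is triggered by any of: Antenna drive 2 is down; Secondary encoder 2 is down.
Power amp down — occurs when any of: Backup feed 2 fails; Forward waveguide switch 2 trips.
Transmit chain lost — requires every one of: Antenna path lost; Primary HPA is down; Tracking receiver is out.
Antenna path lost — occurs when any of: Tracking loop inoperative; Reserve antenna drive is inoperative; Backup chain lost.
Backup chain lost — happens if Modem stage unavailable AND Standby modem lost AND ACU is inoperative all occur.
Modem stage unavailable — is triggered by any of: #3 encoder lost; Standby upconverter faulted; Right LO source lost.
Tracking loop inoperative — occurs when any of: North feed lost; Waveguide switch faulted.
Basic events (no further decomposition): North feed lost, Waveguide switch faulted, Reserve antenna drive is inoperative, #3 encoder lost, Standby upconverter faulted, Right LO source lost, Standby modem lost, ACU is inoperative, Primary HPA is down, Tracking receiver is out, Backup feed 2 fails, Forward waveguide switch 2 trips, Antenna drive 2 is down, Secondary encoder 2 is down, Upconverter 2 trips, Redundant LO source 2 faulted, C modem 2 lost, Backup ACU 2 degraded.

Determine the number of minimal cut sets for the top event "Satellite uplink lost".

11

Tracking loop inoperative [OR]: union of children's cut sets → 2 cut set(s).
Modem stage unavailable [OR]: union of children's cut sets → 3 cut set(s).
Backup chain lost [AND]: one cut set from each child combined → 3 × 1 × 1 = 3 cut set(s).
Antenna path lost [OR]: union of children's cut sets → 6 cut set(s).
Transmit chain lost [AND]: one cut set from each child combined → 6 × 1 × 1 = 6 cut set(s).
Power amp down [OR]: union of children's cut sets → 2 cut set(s).
Tracking loop 2 inoperative [OR]: union of children's cut sets → 2 cut set(s).
Modem stage 2 fails [AND]: one cut set from each child combined → 2 × 2 × 1 = 4 cut set(s).
Backup chain 2 unavailable [OR]: union of children's cut sets → 5 cut set(s).
Antenna path 2 down [AND]: one cut set from each child combined → 5 × 1 × 1 = 5 cut set(s).
Satellite uplink lost [OR]: union of children's cut sets → 11 cut set(s).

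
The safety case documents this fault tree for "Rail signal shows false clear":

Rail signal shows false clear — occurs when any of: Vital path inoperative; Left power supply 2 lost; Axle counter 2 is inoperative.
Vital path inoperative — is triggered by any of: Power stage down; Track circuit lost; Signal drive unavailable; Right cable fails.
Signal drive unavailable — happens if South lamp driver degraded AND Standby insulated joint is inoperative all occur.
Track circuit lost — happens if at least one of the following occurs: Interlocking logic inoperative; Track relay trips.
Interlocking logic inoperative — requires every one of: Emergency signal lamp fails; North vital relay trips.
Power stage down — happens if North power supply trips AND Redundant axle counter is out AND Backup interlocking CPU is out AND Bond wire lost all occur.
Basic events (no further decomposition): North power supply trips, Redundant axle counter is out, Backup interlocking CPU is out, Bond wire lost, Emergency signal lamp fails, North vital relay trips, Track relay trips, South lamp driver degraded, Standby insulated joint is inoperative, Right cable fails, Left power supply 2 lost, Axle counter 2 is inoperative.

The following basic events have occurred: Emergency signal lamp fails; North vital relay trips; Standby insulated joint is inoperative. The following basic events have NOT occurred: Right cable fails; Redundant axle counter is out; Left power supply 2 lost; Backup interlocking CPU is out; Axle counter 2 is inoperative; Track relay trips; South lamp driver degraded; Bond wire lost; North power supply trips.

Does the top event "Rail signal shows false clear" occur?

Yes

Power stage down [AND]: North power supply trips=not, Redundant axle counter is out=not, Backup interlocking CPU is out=not, Bond wire lost=not → not all inputs occur → does not occur.
Interlocking logic inoperative [AND]: Emergency signal lamp fails=occurs, North vital relay trips=occurs → all inputs occur → occurs.
Track circuit lost [OR]: Interlocking logic inoperative=occurs, Track relay trips=not → at least one input occurs → occurs.
Signal drive unavailable [AND]: South lamp driver degraded=not, Standby insulated joint is inoperative=occurs → not all inputs occur → does not occur.
Vital path inoperative [OR]: Power stage down=not, Track circuit lost=occurs, Signal drive unavailable=not, Right cable fails=not → at least one input occurs → occurs.
Rail signal shows false clear [OR]: Vital path inoperative=occurs, Left power supply 2 lost=not, Axle counter 2 is inoperative=not → at least one input occurs → occurs.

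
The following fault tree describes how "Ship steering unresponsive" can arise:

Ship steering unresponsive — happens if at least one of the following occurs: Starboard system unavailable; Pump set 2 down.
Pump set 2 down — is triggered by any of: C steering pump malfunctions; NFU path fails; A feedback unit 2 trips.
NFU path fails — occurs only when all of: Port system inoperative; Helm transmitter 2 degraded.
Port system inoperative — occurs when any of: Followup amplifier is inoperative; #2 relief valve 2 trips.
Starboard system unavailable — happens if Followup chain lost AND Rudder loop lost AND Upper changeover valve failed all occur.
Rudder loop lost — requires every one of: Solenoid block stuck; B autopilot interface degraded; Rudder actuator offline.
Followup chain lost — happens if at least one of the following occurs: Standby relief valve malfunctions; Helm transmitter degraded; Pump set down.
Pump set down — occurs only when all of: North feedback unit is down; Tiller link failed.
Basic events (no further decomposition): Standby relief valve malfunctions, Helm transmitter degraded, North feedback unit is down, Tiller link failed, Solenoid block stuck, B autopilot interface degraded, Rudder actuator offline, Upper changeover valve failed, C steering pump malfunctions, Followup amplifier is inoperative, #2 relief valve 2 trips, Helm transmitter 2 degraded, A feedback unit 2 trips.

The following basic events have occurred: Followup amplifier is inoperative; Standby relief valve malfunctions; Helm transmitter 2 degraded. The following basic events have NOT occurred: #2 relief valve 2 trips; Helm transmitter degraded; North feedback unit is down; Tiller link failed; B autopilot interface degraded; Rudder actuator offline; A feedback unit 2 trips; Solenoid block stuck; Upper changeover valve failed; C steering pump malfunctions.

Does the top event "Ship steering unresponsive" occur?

Pump set down [AND]: North feedback unit is down=not, Tiller link failed=not → not all inputs occur → does not occur.
Followup chain lost [OR]: Standby relief valve malfunctions=occurs, Helm transmitter degraded=not, Pump set down=not → at least one input occurs → occurs.
Rudder loop lost [AND]: Solenoid block stuck=not, B autopilot interface degraded=not, Rudder actuator offline=not → not all inputs occur → does not occur.
Starboard system unavailable [AND]: Followup chain lost=occurs, Rudder loop lost=not, Upper changeover valve failed=not → not all inputs occur → does not occur.
Port system inoperative [OR]: Followup amplifier is inoperative=occurs, #2 relief valve 2 trips=not → at least one input occurs → occurs.
NFU path fails [AND]: Port system inoperative=occurs, Helm transmitter 2 degraded=occurs → all inputs occur → occurs.
Pump set 2 down [OR]: C steering pump malfunctions=not, NFU path fails=occurs, A feedback unit 2 trips=not → at least one input occurs → occurs.
Ship steering unresponsive [OR]: Starboard system unavailable=not, Pump set 2 down=occurs → at least one input occurs → occurs.

Yes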